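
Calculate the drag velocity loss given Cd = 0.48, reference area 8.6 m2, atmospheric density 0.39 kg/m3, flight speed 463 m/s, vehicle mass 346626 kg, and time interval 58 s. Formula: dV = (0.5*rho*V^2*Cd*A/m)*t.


D = 0.5 * 0.39 * 463^2 * 0.48 * 8.6 = 172558.47 N
a = 172558.47 / 346626 = 0.4978 m/s2
dV = 0.4978 * 58 = 28.9 m/s

28.9 m/s


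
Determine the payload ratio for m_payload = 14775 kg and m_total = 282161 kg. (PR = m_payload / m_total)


PR = 14775 / 282161 = 0.0524

0.0524


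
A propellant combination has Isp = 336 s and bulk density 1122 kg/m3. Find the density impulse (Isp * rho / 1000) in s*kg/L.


rho*Isp = 336 * 1122 / 1000 = 377 s*kg/L

377 s*kg/L


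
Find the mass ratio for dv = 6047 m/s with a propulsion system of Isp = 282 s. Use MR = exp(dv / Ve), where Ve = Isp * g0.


Ve = 282 * 9.81 = 2766.42 m/s
MR = exp(6047 / 2766.42) = 8.898

8.898


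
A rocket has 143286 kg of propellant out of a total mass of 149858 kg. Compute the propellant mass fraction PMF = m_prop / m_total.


PMF = 143286 / 149858 = 0.956

0.956


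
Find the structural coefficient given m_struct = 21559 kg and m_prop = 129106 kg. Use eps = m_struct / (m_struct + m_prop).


eps = 21559 / (21559 + 129106) = 0.1431

0.1431


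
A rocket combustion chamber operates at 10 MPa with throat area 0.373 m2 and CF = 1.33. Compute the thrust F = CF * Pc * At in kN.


F = 1.33 * 10e6 * 0.373 = 4.9609e+06 N = 4960.9 kN

4960.9 kN


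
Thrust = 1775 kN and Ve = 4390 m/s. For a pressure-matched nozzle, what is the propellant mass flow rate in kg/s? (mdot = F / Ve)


mdot = F / Ve = 1775000 / 4390 = 404.3 kg/s

404.3 kg/s


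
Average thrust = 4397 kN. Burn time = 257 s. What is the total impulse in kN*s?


It = 4397 * 257 = 1130029 kN*s

1130029 kN*s


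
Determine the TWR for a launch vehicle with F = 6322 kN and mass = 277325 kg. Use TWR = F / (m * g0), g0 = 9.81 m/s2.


TWR = 6322000 / (277325 * 9.81) = 2.32

2.32


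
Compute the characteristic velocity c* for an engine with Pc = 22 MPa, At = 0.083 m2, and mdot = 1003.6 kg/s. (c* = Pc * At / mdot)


c* = 22e6 * 0.083 / 1003.6 = 1819 m/s

1819 m/s


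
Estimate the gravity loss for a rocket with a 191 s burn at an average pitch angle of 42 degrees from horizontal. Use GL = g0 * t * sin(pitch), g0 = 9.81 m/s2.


GL = 9.81 * 191 * sin(42 deg) = 1254 m/s

1254 m/s


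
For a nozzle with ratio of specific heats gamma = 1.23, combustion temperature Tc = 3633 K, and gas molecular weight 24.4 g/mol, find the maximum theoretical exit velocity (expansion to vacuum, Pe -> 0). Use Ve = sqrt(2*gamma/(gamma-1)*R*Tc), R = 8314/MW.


R = 8314 / 24.4 = 340.74 J/(kg.K)
Ve = sqrt(2 * 1.23 / (1.23 - 1) * 340.74 * 3633) = 3639 m/s

3639 m/s


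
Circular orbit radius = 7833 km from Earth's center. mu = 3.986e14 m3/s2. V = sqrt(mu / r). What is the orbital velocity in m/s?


V = sqrt(3.986e14 / 7833000) = 7134 m/s

7134 m/s


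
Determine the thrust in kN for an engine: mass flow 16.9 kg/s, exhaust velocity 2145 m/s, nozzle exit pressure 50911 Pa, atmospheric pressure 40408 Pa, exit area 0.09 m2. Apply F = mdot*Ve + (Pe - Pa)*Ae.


F = 16.9 * 2145 + (50911 - 40408) * 0.09 = 37196.0 N = 37.2 kN

37.2 kN


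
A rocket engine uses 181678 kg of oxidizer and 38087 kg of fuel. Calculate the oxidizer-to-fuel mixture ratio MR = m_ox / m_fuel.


MR = 181678 / 38087 = 4.77

4.77


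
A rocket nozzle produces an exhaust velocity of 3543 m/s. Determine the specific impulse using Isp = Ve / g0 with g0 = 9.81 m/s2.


Isp = Ve / g0 = 3543 / 9.81 = 361.2 s

361.2 s


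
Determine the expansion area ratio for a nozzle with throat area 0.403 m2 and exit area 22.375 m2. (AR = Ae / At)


AR = 22.375 / 0.403 = 55.5

55.5


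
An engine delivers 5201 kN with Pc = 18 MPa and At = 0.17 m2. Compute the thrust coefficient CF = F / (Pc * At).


CF = 5201000 / (18e6 * 0.17) = 1.7

1.7


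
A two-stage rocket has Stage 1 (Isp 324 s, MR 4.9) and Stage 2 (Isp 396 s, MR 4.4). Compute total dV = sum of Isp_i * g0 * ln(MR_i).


dV1 = 324 * 9.81 * ln(4.9) = 5051.3 m/s
dV2 = 396 * 9.81 * ln(4.4) = 5755.7 m/s
Total dV = 5051.3 + 5755.7 = 10807.0 m/s ~ 10807 m/s

10807 m/s


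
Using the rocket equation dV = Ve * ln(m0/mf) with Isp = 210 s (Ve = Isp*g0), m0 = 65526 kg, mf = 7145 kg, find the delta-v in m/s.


Ve = 210 * 9.81 = 2060.1 m/s
dV = 2060.1 * ln(65526/7145) = 4565 m/s

4565 m/s


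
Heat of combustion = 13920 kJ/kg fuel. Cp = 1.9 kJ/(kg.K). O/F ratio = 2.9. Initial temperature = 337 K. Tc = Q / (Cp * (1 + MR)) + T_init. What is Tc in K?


Tc = 13920 / (1.9 * (1 + 2.9)) + 337 = 2216 K

2216 K


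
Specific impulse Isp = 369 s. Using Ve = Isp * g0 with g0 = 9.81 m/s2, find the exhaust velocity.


Ve = Isp * g0 = 369 * 9.81 = 3619.9 m/s

3619.9 m/s


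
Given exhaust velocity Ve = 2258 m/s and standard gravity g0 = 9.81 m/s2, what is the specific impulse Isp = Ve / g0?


Isp = Ve / g0 = 2258 / 9.81 = 230.2 s

230.2 s


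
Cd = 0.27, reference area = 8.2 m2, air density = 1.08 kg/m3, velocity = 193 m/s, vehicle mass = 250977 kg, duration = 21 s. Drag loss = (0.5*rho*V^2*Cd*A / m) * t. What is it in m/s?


D = 0.5 * 1.08 * 193^2 * 0.27 * 8.2 = 44533.41 N
a = 44533.41 / 250977 = 0.1774 m/s2
dV = 0.1774 * 21 = 3.7 m/s

3.7 m/s


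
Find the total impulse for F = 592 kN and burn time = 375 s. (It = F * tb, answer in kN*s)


It = 592 * 375 = 222000 kN*s

222000 kN*s


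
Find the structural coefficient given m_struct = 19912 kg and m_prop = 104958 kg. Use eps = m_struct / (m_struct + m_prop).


eps = 19912 / (19912 + 104958) = 0.1595

0.1595


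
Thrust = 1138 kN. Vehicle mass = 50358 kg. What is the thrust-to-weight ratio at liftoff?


TWR = 1138000 / (50358 * 9.81) = 2.3

2.3


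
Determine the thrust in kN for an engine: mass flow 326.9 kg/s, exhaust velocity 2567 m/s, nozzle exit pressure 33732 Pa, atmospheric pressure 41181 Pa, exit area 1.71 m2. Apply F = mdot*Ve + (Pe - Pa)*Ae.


F = 326.9 * 2567 + (33732 - 41181) * 1.71 = 826415.0 N = 826.4 kN

826.4 kN


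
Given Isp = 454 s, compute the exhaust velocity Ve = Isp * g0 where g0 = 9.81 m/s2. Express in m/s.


Ve = Isp * g0 = 454 * 9.81 = 4453.7 m/s

4453.7 m/s


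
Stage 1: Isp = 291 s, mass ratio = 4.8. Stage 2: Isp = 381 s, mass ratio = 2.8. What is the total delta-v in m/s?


dV1 = 291 * 9.81 * ln(4.8) = 4477.9 m/s
dV2 = 381 * 9.81 * ln(2.8) = 3848.3 m/s
Total dV = 4477.9 + 3848.3 = 8326.2 m/s ~ 8326 m/s

8326 m/s


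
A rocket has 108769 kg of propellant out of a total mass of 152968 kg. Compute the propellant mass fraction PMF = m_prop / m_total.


PMF = 108769 / 152968 = 0.711

0.711


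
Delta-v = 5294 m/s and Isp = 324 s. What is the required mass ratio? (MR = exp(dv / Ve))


Ve = 324 * 9.81 = 3178.44 m/s
MR = exp(5294 / 3178.44) = 5.289

5.289


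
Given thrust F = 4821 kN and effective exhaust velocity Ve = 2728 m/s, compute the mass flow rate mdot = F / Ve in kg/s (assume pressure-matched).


mdot = F / Ve = 4821000 / 2728 = 1767.2 kg/s

1767.2 kg/s


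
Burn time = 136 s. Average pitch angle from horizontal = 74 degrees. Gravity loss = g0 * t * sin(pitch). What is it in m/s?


GL = 9.81 * 136 * sin(74 deg) = 1282 m/s

1282 m/s


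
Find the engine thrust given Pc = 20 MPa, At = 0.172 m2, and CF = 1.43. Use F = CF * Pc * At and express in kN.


F = 1.43 * 20e6 * 0.172 = 4.9192e+06 N = 4919.2 kN

4919.2 kN


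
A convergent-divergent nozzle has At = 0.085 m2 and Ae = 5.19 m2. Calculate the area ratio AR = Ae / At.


AR = 5.19 / 0.085 = 61.1

61.1


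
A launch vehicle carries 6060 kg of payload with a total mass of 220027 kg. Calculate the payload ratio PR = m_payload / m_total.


PR = 6060 / 220027 = 0.0275

0.0275


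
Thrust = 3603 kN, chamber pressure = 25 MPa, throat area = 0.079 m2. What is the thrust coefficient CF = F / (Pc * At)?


CF = 3603000 / (25e6 * 0.079) = 1.82

1.82


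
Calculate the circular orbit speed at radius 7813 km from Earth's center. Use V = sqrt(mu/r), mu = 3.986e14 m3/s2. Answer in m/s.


V = sqrt(3.986e14 / 7813000) = 7143 m/s

7143 m/s


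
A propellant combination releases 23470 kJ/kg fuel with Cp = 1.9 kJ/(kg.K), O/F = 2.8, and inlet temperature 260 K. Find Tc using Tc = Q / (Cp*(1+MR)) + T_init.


Tc = 23470 / (1.9 * (1 + 2.8)) + 260 = 3511 K

3511 K


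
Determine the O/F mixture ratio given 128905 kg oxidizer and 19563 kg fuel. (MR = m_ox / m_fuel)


MR = 128905 / 19563 = 6.59

6.59


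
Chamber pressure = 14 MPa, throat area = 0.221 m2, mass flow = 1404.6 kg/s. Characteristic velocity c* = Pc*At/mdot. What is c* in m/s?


c* = 14e6 * 0.221 / 1404.6 = 2203 m/s

2203 m/s


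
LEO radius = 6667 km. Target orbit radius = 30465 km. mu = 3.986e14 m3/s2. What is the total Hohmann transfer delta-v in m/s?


V1 = sqrt(mu/r1) = 7732.21 m/s
dV1 = V1*(sqrt(2*r2/(r1+r2)) - 1) = 2172.57 m/s
V2 = sqrt(mu/r2) = 3617.16 m/s
dV2 = V2*(1 - sqrt(2*r1/(r1+r2))) = 1449.59 m/s
Total dV = 3622 m/s

3622 m/s


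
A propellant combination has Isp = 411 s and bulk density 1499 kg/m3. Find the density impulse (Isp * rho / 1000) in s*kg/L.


rho*Isp = 411 * 1499 / 1000 = 616 s*kg/L

616 s*kg/L


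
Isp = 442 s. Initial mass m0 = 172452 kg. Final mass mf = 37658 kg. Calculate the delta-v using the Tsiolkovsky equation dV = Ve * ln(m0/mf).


Ve = 442 * 9.81 = 4336.02 m/s
dV = 4336.02 * ln(172452/37658) = 6598 m/s

6598 m/s


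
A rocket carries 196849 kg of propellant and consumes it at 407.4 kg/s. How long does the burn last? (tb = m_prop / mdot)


tb = 196849 / 407.4 = 483.2 s

483.2 s


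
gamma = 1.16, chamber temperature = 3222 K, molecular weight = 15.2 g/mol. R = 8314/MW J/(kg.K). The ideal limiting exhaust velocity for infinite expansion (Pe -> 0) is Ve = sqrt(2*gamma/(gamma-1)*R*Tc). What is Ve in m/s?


R = 8314 / 15.2 = 546.97 J/(kg.K)
Ve = sqrt(2 * 1.16 / (1.16 - 1) * 546.97 * 3222) = 5055 m/s

5055 m/s


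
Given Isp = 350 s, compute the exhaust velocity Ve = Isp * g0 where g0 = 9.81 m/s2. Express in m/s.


Ve = Isp * g0 = 350 * 9.81 = 3433.5 m/s

3433.5 m/s


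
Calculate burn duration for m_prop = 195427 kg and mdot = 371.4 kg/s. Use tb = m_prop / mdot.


tb = 195427 / 371.4 = 526.2 s

526.2 s


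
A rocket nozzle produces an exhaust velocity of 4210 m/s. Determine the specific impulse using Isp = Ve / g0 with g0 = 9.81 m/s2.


Isp = Ve / g0 = 4210 / 9.81 = 429.2 s

429.2 s


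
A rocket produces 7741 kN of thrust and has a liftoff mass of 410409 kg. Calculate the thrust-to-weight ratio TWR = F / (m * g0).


TWR = 7741000 / (410409 * 9.81) = 1.92

1.92


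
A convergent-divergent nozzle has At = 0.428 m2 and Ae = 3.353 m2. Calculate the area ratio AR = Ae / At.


AR = 3.353 / 0.428 = 7.8

7.8


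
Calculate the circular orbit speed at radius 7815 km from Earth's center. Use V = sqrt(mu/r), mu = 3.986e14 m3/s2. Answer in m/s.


V = sqrt(3.986e14 / 7815000) = 7142 m/s

7142 m/s


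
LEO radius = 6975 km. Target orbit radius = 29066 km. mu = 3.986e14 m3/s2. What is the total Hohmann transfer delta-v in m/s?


V1 = sqrt(mu/r1) = 7559.56 m/s
dV1 = V1*(sqrt(2*r2/(r1+r2)) - 1) = 2041.2 m/s
V2 = sqrt(mu/r2) = 3703.19 m/s
dV2 = V2*(1 - sqrt(2*r1/(r1+r2))) = 1399.28 m/s
Total dV = 3440 m/s

3440 m/s


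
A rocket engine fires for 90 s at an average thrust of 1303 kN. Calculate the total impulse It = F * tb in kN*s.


It = 1303 * 90 = 117270 kN*s

117270 kN*s


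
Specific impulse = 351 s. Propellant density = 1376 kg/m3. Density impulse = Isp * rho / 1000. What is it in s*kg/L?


rho*Isp = 351 * 1376 / 1000 = 483 s*kg/L

483 s*kg/L


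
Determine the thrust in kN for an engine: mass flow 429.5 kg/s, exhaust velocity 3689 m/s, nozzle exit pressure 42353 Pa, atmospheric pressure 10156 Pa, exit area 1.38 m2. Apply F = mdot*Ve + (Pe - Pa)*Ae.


F = 429.5 * 3689 + (42353 - 10156) * 1.38 = 1.6289e+06 N = 1628.9 kN

1628.9 kN


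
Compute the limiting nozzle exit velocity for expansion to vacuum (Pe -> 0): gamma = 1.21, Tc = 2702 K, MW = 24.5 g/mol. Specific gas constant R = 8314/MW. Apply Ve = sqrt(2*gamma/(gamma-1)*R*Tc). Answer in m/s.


R = 8314 / 24.5 = 339.35 J/(kg.K)
Ve = sqrt(2 * 1.21 / (1.21 - 1) * 339.35 * 2702) = 3251 m/s

3251 m/s


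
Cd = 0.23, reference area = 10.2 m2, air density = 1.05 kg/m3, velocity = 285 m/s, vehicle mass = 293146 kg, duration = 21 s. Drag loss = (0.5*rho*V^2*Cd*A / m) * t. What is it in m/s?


D = 0.5 * 1.05 * 285^2 * 0.23 * 10.2 = 100040.77 N
a = 100040.77 / 293146 = 0.3413 m/s2
dV = 0.3413 * 21 = 7.2 m/s

7.2 m/s


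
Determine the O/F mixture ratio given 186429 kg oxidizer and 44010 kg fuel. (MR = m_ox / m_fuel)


MR = 186429 / 44010 = 4.24

4.24


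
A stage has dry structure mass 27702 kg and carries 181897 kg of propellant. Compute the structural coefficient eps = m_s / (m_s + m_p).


eps = 27702 / (27702 + 181897) = 0.1322

0.1322


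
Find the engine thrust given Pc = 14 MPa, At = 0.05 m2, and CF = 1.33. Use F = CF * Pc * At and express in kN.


F = 1.33 * 14e6 * 0.05 = 931000.0 N = 931.0 kN

931.0 kN


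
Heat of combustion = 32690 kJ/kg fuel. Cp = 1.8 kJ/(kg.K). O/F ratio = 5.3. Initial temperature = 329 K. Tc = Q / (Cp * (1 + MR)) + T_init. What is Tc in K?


Tc = 32690 / (1.8 * (1 + 5.3)) + 329 = 3212 K

3212 K


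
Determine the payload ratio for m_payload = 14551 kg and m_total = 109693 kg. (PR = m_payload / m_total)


PR = 14551 / 109693 = 0.1327

0.1327


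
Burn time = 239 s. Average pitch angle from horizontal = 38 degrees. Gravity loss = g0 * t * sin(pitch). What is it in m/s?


GL = 9.81 * 239 * sin(38 deg) = 1443 m/s

1443 m/s


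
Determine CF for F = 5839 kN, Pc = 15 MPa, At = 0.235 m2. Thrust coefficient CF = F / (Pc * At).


CF = 5839000 / (15e6 * 0.235) = 1.66

1.66


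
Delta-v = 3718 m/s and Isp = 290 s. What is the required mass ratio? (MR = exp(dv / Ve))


Ve = 290 * 9.81 = 2844.9 m/s
MR = exp(3718 / 2844.9) = 3.695

3.695


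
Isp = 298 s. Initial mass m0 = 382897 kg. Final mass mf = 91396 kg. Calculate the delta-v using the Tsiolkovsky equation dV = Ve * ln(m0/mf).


Ve = 298 * 9.81 = 2923.38 m/s
dV = 2923.38 * ln(382897/91396) = 4188 m/s

4188 m/s


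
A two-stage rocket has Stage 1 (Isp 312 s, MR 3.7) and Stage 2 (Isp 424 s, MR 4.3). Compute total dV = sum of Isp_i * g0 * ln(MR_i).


dV1 = 312 * 9.81 * ln(3.7) = 4004.4 m/s
dV2 = 424 * 9.81 * ln(4.3) = 6067.0 m/s
Total dV = 4004.4 + 6067.0 = 10071.4 m/s ~ 10071 m/s

10071 m/s


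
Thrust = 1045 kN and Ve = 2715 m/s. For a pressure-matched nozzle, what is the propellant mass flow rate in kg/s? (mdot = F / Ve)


mdot = F / Ve = 1045000 / 2715 = 384.9 kg/s

384.9 kg/s


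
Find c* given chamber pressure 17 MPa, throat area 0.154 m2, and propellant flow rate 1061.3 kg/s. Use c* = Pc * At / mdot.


c* = 17e6 * 0.154 / 1061.3 = 2467 m/s

2467 m/s


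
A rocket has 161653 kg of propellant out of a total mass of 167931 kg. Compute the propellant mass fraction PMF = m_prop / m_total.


PMF = 161653 / 167931 = 0.963

0.963


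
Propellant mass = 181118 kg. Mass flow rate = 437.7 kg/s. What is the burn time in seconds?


tb = 181118 / 437.7 = 413.8 s

413.8 s


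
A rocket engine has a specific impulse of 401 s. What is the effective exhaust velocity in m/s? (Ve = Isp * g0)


Ve = Isp * g0 = 401 * 9.81 = 3933.8 m/s

3933.8 m/s


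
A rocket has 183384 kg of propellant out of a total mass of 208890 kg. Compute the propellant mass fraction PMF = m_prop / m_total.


PMF = 183384 / 208890 = 0.878

0.878


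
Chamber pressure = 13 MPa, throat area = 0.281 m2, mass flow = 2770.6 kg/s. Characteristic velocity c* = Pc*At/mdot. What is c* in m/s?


c* = 13e6 * 0.281 / 2770.6 = 1318 m/s

1318 m/s


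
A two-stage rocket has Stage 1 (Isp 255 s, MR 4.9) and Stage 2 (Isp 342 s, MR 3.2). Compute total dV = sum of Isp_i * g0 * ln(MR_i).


dV1 = 255 * 9.81 * ln(4.9) = 3975.6 m/s
dV2 = 342 * 9.81 * ln(3.2) = 3902.4 m/s
Total dV = 3975.6 + 3902.4 = 7878.0 m/s ~ 7878 m/s

7878 m/s


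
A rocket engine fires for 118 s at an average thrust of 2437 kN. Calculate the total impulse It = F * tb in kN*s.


It = 2437 * 118 = 287566 kN*s

287566 kN*s


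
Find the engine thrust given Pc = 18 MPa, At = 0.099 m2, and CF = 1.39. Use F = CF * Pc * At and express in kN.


F = 1.39 * 18e6 * 0.099 = 2.4770e+06 N = 2477.0 kN

2477.0 kN


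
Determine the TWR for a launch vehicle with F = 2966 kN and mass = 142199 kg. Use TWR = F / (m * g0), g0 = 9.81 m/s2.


TWR = 2966000 / (142199 * 9.81) = 2.13

2.13


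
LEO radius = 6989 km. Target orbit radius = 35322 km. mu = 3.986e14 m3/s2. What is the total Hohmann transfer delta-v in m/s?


V1 = sqrt(mu/r1) = 7551.99 m/s
dV1 = V1*(sqrt(2*r2/(r1+r2)) - 1) = 2206.27 m/s
V2 = sqrt(mu/r2) = 3359.28 m/s
dV2 = V2*(1 - sqrt(2*r1/(r1+r2))) = 1428.46 m/s
Total dV = 3635 m/s

3635 m/s


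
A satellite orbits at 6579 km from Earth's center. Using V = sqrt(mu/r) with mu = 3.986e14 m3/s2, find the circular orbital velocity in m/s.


V = sqrt(3.986e14 / 6579000) = 7784 m/s

7784 m/s


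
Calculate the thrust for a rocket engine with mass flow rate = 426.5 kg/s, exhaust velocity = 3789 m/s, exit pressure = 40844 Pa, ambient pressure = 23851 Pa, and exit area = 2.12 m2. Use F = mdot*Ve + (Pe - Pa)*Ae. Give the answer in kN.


F = 426.5 * 3789 + (40844 - 23851) * 2.12 = 1.6520e+06 N = 1652.0 kN

1652.0 kN


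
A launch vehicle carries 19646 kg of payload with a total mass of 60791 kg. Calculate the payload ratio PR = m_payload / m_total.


PR = 19646 / 60791 = 0.3232

0.3232


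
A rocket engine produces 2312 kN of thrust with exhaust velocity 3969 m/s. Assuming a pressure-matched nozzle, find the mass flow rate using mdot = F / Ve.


mdot = F / Ve = 2312000 / 3969 = 582.5 kg/s

582.5 kg/s


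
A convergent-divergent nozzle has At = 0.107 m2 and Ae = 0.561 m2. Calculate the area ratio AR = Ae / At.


AR = 0.561 / 0.107 = 5.2

5.2


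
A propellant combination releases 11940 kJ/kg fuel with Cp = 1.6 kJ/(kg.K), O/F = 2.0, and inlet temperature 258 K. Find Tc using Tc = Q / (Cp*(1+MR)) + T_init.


Tc = 11940 / (1.6 * (1 + 2.0)) + 258 = 2745 K

2745 K


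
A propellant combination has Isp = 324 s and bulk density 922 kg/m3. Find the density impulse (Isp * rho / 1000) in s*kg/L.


rho*Isp = 324 * 922 / 1000 = 299 s*kg/L

299 s*kg/L


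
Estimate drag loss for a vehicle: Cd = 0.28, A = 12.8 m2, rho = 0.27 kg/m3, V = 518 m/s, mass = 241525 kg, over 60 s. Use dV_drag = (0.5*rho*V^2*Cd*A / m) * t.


D = 0.5 * 0.27 * 518^2 * 0.28 * 12.8 = 129825.88 N
a = 129825.88 / 241525 = 0.5375 m/s2
dV = 0.5375 * 60 = 32.3 m/s

32.3 m/s


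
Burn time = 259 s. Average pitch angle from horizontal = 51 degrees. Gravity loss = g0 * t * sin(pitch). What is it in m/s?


GL = 9.81 * 259 * sin(51 deg) = 1975 m/s

1975 m/s


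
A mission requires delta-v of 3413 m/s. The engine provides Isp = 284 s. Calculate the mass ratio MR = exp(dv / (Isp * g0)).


Ve = 284 * 9.81 = 2786.04 m/s
MR = exp(3413 / 2786.04) = 3.404

3.404


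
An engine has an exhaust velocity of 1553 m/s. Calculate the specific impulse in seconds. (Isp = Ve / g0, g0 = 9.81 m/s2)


Isp = Ve / g0 = 1553 / 9.81 = 158.3 s

158.3 s


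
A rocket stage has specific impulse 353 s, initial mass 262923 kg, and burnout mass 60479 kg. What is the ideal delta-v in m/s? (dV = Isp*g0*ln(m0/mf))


Ve = 353 * 9.81 = 3462.93 m/s
dV = 3462.93 * ln(262923/60479) = 5089 m/s

5089 m/s


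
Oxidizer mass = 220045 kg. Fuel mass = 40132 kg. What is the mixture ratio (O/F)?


MR = 220045 / 40132 = 5.48

5.48


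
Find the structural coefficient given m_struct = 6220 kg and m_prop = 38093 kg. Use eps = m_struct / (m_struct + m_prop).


eps = 6220 / (6220 + 38093) = 0.1404

0.1404


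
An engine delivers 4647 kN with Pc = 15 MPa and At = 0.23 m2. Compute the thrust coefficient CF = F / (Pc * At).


CF = 4647000 / (15e6 * 0.23) = 1.35

1.35


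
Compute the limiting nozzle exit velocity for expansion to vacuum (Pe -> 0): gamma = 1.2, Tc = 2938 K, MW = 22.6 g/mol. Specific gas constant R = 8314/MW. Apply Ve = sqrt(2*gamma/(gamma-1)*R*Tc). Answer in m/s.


R = 8314 / 22.6 = 367.88 J/(kg.K)
Ve = sqrt(2 * 1.2 / (1.2 - 1) * 367.88 * 2938) = 3601 m/s

3601 m/s


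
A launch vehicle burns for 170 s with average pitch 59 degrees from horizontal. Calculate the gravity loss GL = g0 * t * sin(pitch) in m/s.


GL = 9.81 * 170 * sin(59 deg) = 1429 m/s

1429 m/s


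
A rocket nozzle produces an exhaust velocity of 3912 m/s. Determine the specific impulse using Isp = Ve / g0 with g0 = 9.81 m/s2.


Isp = Ve / g0 = 3912 / 9.81 = 398.8 s

398.8 s


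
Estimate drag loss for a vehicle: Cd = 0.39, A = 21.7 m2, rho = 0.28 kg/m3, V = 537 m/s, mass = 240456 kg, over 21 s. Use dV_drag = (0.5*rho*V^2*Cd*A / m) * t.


D = 0.5 * 0.28 * 537^2 * 0.39 * 21.7 = 341665.36 N
a = 341665.36 / 240456 = 1.4209 m/s2
dV = 1.4209 * 21 = 29.8 m/s

29.8 m/s


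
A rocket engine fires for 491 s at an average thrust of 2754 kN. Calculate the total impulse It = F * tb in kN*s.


It = 2754 * 491 = 1352214 kN*s

1352214 kN*s


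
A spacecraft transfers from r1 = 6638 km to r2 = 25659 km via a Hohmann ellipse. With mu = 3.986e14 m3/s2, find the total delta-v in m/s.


V1 = sqrt(mu/r1) = 7749.08 m/s
dV1 = V1*(sqrt(2*r2/(r1+r2)) - 1) = 2018.88 m/s
V2 = sqrt(mu/r2) = 3941.38 m/s
dV2 = V2*(1 - sqrt(2*r1/(r1+r2))) = 1414.41 m/s
Total dV = 3433 m/s

3433 m/s


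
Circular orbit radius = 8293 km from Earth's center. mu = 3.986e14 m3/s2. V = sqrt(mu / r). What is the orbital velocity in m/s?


V = sqrt(3.986e14 / 8293000) = 6933 m/s

6933 m/s


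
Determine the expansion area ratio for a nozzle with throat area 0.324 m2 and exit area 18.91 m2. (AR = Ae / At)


AR = 18.91 / 0.324 = 58.4

58.4


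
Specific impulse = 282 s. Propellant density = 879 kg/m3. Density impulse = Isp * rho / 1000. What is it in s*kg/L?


rho*Isp = 282 * 879 / 1000 = 248 s*kg/L

248 s*kg/L


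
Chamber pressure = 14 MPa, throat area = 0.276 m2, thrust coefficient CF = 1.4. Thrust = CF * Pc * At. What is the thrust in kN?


F = 1.4 * 14e6 * 0.276 = 5.4096e+06 N = 5409.6 kN

5409.6 kN


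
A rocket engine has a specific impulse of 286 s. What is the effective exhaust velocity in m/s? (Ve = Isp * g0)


Ve = Isp * g0 = 286 * 9.81 = 2805.7 m/s

2805.7 m/s


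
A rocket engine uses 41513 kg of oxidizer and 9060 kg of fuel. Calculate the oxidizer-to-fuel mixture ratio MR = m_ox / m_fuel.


MR = 41513 / 9060 = 4.58

4.58


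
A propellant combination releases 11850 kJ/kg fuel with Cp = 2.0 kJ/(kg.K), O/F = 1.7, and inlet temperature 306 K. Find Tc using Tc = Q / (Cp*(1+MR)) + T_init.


Tc = 11850 / (2.0 * (1 + 1.7)) + 306 = 2500 K

2500 K


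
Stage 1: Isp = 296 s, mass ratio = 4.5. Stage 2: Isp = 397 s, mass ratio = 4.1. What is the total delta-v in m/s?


dV1 = 296 * 9.81 * ln(4.5) = 4367.5 m/s
dV2 = 397 * 9.81 * ln(4.1) = 5495.2 m/s
Total dV = 4367.5 + 5495.2 = 9862.7 m/s ~ 9863 m/s

9863 m/s


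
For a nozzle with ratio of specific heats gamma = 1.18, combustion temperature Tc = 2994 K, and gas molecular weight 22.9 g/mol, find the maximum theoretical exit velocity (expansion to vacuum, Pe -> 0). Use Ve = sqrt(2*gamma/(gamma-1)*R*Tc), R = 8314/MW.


R = 8314 / 22.9 = 363.06 J/(kg.K)
Ve = sqrt(2 * 1.18 / (1.18 - 1) * 363.06 * 2994) = 3775 m/s

3775 m/s


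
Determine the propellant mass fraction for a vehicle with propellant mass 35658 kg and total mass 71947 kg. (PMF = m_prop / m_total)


PMF = 35658 / 71947 = 0.496

0.496


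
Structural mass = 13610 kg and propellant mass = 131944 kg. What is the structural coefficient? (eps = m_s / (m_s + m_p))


eps = 13610 / (13610 + 131944) = 0.0935

0.0935


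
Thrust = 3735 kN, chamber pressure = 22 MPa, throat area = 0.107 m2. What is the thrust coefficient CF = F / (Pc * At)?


CF = 3735000 / (22e6 * 0.107) = 1.59

1.59


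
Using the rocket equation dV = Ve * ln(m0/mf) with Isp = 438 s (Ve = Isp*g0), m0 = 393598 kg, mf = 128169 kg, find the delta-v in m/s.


Ve = 438 * 9.81 = 4296.78 m/s
dV = 4296.78 * ln(393598/128169) = 4821 m/s

4821 m/s


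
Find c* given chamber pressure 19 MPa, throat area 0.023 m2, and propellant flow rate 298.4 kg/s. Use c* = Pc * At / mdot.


c* = 19e6 * 0.023 / 298.4 = 1464 m/s

1464 m/s


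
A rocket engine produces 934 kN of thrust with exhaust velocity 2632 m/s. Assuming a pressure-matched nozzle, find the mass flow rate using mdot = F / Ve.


mdot = F / Ve = 934000 / 2632 = 354.9 kg/s

354.9 kg/s


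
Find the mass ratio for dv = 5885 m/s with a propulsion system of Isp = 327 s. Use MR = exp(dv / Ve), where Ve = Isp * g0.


Ve = 327 * 9.81 = 3207.87 m/s
MR = exp(5885 / 3207.87) = 6.262

6.262


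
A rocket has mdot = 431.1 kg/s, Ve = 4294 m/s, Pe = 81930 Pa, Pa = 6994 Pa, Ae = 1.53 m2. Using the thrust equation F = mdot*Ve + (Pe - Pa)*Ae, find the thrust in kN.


F = 431.1 * 4294 + (81930 - 6994) * 1.53 = 1.9658e+06 N = 1965.8 kN

1965.8 kN


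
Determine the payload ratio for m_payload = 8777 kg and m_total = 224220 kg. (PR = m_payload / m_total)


PR = 8777 / 224220 = 0.0391

0.0391


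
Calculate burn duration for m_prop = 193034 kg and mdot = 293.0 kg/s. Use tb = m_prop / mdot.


tb = 193034 / 293.0 = 658.8 s

658.8 s


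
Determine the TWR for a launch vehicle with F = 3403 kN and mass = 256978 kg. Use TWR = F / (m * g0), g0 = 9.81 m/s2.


TWR = 3403000 / (256978 * 9.81) = 1.35

1.35


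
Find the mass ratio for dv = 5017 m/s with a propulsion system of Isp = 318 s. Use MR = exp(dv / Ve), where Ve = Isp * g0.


Ve = 318 * 9.81 = 3119.58 m/s
MR = exp(5017 / 3119.58) = 4.994

4.994


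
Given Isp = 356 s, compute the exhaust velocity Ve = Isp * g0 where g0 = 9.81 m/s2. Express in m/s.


Ve = Isp * g0 = 356 * 9.81 = 3492.4 m/s

3492.4 m/s


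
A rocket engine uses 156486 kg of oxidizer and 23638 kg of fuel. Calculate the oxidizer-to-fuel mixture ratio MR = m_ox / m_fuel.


MR = 156486 / 23638 = 6.62

6.62


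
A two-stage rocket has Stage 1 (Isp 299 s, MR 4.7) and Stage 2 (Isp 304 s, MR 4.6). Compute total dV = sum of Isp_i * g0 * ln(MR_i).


dV1 = 299 * 9.81 * ln(4.7) = 4539.3 m/s
dV2 = 304 * 9.81 * ln(4.6) = 4551.1 m/s
Total dV = 4539.3 + 4551.1 = 9090.4 m/s ~ 9090 m/s

9090 m/s


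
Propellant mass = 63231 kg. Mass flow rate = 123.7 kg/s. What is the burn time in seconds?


tb = 63231 / 123.7 = 511.2 s

511.2 s


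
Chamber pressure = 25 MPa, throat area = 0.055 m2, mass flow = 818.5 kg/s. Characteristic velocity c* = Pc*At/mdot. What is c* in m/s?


c* = 25e6 * 0.055 / 818.5 = 1680 m/s

1680 m/s


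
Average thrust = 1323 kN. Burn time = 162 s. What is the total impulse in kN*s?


It = 1323 * 162 = 214326 kN*s

214326 kN*s


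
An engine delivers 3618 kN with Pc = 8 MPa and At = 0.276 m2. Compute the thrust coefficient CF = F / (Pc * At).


CF = 3618000 / (8e6 * 0.276) = 1.64

1.64


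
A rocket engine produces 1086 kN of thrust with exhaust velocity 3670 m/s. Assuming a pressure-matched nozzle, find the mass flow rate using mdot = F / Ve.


mdot = F / Ve = 1086000 / 3670 = 295.9 kg/s

295.9 kg/s


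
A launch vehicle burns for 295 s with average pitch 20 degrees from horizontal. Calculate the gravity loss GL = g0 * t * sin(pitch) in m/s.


GL = 9.81 * 295 * sin(20 deg) = 990 m/s

990 m/s


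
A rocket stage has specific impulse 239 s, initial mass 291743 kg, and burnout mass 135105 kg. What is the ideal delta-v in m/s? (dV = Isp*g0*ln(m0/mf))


Ve = 239 * 9.81 = 2344.59 m/s
dV = 2344.59 * ln(291743/135105) = 1805 m/s

1805 m/s


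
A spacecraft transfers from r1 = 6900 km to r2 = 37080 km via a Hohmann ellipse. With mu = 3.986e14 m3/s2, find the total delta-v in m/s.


V1 = sqrt(mu/r1) = 7600.53 m/s
dV1 = V1*(sqrt(2*r2/(r1+r2)) - 1) = 2269.11 m/s
V2 = sqrt(mu/r2) = 3278.68 m/s
dV2 = V2*(1 - sqrt(2*r1/(r1+r2))) = 1442.09 m/s
Total dV = 3711 m/s

3711 m/s


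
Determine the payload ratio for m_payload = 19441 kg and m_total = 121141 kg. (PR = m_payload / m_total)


PR = 19441 / 121141 = 0.1605

0.1605


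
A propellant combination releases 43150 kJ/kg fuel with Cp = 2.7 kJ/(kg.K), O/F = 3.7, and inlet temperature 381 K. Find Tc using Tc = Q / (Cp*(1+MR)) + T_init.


Tc = 43150 / (2.7 * (1 + 3.7)) + 381 = 3781 K

3781 K


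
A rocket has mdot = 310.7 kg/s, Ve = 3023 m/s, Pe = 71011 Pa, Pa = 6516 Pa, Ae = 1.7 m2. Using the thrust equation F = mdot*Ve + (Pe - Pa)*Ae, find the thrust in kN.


F = 310.7 * 3023 + (71011 - 6516) * 1.7 = 1.0489e+06 N = 1048.9 kN

1048.9 kN


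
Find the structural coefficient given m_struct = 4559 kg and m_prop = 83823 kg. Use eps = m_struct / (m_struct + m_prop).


eps = 4559 / (4559 + 83823) = 0.0516

0.0516


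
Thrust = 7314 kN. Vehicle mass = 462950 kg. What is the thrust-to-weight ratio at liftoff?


TWR = 7314000 / (462950 * 9.81) = 1.61

1.61


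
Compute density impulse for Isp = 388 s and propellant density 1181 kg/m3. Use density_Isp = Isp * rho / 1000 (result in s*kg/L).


rho*Isp = 388 * 1181 / 1000 = 458 s*kg/L

458 s*kg/L


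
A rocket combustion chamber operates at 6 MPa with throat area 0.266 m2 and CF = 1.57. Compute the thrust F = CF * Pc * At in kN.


F = 1.57 * 6e6 * 0.266 = 2.5057e+06 N = 2505.7 kN

2505.7 kN


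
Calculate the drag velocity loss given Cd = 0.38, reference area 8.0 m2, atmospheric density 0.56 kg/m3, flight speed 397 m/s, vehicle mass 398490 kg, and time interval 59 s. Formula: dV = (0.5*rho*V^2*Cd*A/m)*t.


D = 0.5 * 0.56 * 397^2 * 0.38 * 8.0 = 134156.78 N
a = 134156.78 / 398490 = 0.3367 m/s2
dV = 0.3367 * 59 = 19.9 m/s

19.9 m/s


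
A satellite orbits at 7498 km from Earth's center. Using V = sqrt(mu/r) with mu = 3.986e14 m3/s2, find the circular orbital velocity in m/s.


V = sqrt(3.986e14 / 7498000) = 7291 m/s

7291 m/s


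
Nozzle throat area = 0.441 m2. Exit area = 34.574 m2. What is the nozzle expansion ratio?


AR = 34.574 / 0.441 = 78.4

78.4


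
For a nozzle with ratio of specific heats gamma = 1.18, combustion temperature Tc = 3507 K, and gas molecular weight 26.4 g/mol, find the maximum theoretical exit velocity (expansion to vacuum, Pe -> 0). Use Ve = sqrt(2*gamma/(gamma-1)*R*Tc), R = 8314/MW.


R = 8314 / 26.4 = 314.92 J/(kg.K)
Ve = sqrt(2 * 1.18 / (1.18 - 1) * 314.92 * 3507) = 3805 m/s

3805 m/s


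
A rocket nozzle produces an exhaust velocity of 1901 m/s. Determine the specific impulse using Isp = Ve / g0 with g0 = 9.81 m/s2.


Isp = Ve / g0 = 1901 / 9.81 = 193.8 s

193.8 s


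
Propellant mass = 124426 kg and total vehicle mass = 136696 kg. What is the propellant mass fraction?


PMF = 124426 / 136696 = 0.91

0.91


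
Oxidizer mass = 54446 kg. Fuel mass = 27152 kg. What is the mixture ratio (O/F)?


MR = 54446 / 27152 = 2.01

2.01


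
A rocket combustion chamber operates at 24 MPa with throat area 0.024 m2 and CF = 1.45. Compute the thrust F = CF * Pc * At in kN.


F = 1.45 * 24e6 * 0.024 = 835200.0 N = 835.2 kN

835.2 kN


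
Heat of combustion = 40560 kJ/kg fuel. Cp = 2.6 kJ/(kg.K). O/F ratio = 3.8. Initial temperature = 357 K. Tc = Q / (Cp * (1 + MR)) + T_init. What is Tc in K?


Tc = 40560 / (2.6 * (1 + 3.8)) + 357 = 3607 K

3607 K


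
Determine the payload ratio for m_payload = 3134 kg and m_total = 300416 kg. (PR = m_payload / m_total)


PR = 3134 / 300416 = 0.0104

0.0104


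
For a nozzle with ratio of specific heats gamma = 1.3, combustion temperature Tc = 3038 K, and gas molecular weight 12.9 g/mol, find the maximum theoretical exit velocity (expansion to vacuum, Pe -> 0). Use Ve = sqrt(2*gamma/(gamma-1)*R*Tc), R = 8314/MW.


R = 8314 / 12.9 = 644.5 J/(kg.K)
Ve = sqrt(2 * 1.3 / (1.3 - 1) * 644.5 * 3038) = 4119 m/s

4119 m/s


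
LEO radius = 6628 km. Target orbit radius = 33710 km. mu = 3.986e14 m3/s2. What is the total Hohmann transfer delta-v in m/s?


V1 = sqrt(mu/r1) = 7754.92 m/s
dV1 = V1*(sqrt(2*r2/(r1+r2)) - 1) = 2270.78 m/s
V2 = sqrt(mu/r2) = 3438.66 m/s
dV2 = V2*(1 - sqrt(2*r1/(r1+r2))) = 1467.43 m/s
Total dV = 3738 m/s

3738 m/s


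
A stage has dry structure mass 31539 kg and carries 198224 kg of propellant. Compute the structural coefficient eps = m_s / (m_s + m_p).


eps = 31539 / (31539 + 198224) = 0.1373

0.1373


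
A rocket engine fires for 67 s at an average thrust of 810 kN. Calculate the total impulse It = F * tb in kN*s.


It = 810 * 67 = 54270 kN*s

54270 kN*s


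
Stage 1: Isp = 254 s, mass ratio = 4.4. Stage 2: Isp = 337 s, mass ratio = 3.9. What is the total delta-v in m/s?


dV1 = 254 * 9.81 * ln(4.4) = 3691.8 m/s
dV2 = 337 * 9.81 * ln(3.9) = 4499.3 m/s
Total dV = 3691.8 + 4499.3 = 8191.1 m/s ~ 8191 m/s

8191 m/s


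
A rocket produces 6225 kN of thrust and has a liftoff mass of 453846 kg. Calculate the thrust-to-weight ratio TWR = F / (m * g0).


TWR = 6225000 / (453846 * 9.81) = 1.4

1.4


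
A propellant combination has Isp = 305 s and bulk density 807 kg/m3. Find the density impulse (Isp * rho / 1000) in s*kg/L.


rho*Isp = 305 * 807 / 1000 = 246 s*kg/L

246 s*kg/L


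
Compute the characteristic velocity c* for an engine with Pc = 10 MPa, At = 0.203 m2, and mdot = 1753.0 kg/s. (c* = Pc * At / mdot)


c* = 10e6 * 0.203 / 1753.0 = 1158 m/s

1158 m/s


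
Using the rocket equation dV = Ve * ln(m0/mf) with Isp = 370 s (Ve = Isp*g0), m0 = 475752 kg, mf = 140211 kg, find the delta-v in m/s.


Ve = 370 * 9.81 = 3629.7 m/s
dV = 3629.7 * ln(475752/140211) = 4435 m/s

4435 m/s


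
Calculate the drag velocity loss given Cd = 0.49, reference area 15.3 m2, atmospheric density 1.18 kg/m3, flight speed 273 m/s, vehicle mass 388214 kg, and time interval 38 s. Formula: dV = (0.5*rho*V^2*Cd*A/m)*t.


D = 0.5 * 1.18 * 273^2 * 0.49 * 15.3 = 329658.91 N
a = 329658.91 / 388214 = 0.8492 m/s2
dV = 0.8492 * 38 = 32.3 m/s

32.3 m/s


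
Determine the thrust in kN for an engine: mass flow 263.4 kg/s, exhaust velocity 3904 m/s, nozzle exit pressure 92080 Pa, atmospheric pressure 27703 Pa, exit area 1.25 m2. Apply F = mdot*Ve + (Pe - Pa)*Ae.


F = 263.4 * 3904 + (92080 - 27703) * 1.25 = 1.1088e+06 N = 1108.8 kN

1108.8 kN


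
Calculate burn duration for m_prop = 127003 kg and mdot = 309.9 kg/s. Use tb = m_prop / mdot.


tb = 127003 / 309.9 = 409.8 s

409.8 s


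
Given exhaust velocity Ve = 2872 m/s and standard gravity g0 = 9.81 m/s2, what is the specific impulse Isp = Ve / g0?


Isp = Ve / g0 = 2872 / 9.81 = 292.8 s

292.8 s


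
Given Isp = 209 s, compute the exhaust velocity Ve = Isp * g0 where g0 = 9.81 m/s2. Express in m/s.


Ve = Isp * g0 = 209 * 9.81 = 2050.3 m/s

2050.3 m/s


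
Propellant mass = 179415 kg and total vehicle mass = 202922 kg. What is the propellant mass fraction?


PMF = 179415 / 202922 = 0.884

0.884


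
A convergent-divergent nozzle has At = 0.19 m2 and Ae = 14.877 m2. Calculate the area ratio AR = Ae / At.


AR = 14.877 / 0.19 = 78.3

78.3


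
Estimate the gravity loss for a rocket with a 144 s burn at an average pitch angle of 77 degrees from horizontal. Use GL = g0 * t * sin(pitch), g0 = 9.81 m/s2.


GL = 9.81 * 144 * sin(77 deg) = 1376 m/s

1376 m/s


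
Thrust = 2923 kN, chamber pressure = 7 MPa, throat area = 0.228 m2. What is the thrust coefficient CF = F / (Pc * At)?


CF = 2923000 / (7e6 * 0.228) = 1.83

1.83


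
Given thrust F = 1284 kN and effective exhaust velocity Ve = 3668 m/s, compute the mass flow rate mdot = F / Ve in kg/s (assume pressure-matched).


mdot = F / Ve = 1284000 / 3668 = 350.1 kg/s

350.1 kg/s


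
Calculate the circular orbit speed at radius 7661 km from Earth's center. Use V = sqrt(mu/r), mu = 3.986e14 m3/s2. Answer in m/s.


V = sqrt(3.986e14 / 7661000) = 7213 m/s

7213 m/s


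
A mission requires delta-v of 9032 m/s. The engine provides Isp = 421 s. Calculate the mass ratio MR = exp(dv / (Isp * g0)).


Ve = 421 * 9.81 = 4130.01 m/s
MR = exp(9032 / 4130.01) = 8.908

8.908


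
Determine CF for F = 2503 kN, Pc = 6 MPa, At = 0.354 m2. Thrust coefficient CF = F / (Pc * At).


CF = 2503000 / (6e6 * 0.354) = 1.18

1.18


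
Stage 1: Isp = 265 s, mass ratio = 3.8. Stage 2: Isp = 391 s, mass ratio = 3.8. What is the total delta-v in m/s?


dV1 = 265 * 9.81 * ln(3.8) = 3470.5 m/s
dV2 = 391 * 9.81 * ln(3.8) = 5120.7 m/s
Total dV = 3470.5 + 5120.7 = 8591.2 m/s ~ 8591 m/s

8591 m/s


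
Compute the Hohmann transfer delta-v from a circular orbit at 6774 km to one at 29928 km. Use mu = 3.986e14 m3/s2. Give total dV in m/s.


V1 = sqrt(mu/r1) = 7670.9 m/s
dV1 = V1*(sqrt(2*r2/(r1+r2)) - 1) = 2125.25 m/s
V2 = sqrt(mu/r2) = 3649.47 m/s
dV2 = V2*(1 - sqrt(2*r1/(r1+r2))) = 1432.18 m/s
Total dV = 3557 m/s

3557 m/s


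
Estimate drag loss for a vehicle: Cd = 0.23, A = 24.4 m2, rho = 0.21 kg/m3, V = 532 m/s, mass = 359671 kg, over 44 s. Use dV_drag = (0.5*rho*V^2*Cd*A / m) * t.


D = 0.5 * 0.21 * 532^2 * 0.23 * 24.4 = 166774.72 N
a = 166774.72 / 359671 = 0.4637 m/s2
dV = 0.4637 * 44 = 20.4 m/s

20.4 m/s


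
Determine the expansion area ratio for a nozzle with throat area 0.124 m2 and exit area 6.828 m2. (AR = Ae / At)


AR = 6.828 / 0.124 = 55.1

55.1


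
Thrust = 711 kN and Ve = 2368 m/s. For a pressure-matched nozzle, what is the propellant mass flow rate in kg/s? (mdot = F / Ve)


mdot = F / Ve = 711000 / 2368 = 300.3 kg/s

300.3 kg/s


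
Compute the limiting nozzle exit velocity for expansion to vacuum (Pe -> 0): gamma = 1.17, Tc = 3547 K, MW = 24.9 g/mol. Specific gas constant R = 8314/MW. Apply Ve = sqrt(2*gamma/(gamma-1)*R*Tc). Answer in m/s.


R = 8314 / 24.9 = 333.9 J/(kg.K)
Ve = sqrt(2 * 1.17 / (1.17 - 1) * 333.9 * 3547) = 4038 m/s

4038 m/s


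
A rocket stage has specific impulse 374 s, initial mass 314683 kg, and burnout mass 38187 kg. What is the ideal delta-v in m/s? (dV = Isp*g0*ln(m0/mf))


Ve = 374 * 9.81 = 3668.94 m/s
dV = 3668.94 * ln(314683/38187) = 7738 m/s

7738 m/s


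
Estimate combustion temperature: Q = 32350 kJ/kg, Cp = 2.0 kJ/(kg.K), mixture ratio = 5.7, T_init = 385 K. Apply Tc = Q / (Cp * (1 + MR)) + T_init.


Tc = 32350 / (2.0 * (1 + 5.7)) + 385 = 2799 K

2799 K


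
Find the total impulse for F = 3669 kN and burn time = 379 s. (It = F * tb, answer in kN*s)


It = 3669 * 379 = 1390551 kN*s

1390551 kN*s


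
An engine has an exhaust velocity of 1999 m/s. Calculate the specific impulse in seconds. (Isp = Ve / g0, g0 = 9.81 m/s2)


Isp = Ve / g0 = 1999 / 9.81 = 203.8 s

203.8 s


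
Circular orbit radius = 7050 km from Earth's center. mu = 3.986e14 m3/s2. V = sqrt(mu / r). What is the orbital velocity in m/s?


V = sqrt(3.986e14 / 7050000) = 7519 m/s

7519 m/s


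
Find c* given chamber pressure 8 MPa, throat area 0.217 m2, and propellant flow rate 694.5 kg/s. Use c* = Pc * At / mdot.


c* = 8e6 * 0.217 / 694.5 = 2500 m/s

2500 m/s


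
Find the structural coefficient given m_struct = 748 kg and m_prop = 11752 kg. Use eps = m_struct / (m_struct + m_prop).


eps = 748 / (748 + 11752) = 0.0598

0.0598


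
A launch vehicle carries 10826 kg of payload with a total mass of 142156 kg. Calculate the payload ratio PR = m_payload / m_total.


PR = 10826 / 142156 = 0.0762

0.0762


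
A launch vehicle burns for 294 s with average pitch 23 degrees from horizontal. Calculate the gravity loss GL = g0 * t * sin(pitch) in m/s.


GL = 9.81 * 294 * sin(23 deg) = 1127 m/s

1127 m/s
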